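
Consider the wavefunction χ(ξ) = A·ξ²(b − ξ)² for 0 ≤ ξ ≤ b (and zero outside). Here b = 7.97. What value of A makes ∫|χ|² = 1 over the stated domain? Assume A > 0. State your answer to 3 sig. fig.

We need A² ∫|f|² dξ = 1, taking the integral from 0 to b.
Expanding the polynomial and integrating term by term, with χ = A·ξ²(b − ξ)², the integral evaluates to A²·[b^9/630].
Setting this equal to 1 gives A² = 1/(b^9/630).
Substituting b = 7.97 gives A² = 0.000004855, so A = 0.002203.

A ≈ 0.00220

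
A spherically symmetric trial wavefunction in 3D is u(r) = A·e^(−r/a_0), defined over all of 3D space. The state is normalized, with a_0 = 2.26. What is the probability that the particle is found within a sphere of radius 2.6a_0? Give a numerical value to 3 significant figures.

With dV = 4πr²dr, the probability is ∫|u|² dV over r ≤ 2.6a_0.
The full normalization integral is A²·[π·a_0^3] = 1, fixing A².
In terms of t = r/a_0 (A², 4π and the length scale all cancel between numerator and denominator), P = [∫_{0}^{2.6} t^2·e^(-2·t) dt] / [∫_{0}^{∞} t^2·e^(-2·t) dt].
With ∫ t^2·e^(-2·t) dt = -(2·t^2 + 2·t + 1)·e^(-2·t)/4 + C, the region integral is 1/4 - 493·e^(-26/5)/100 and the full one is 1/4.
The region integral divided by the full integral gives P = 0.8912.

P ≈ 0.891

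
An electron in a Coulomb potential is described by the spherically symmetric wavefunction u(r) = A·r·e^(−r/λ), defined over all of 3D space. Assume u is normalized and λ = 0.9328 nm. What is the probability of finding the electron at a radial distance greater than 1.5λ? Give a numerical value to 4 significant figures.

With dV = 4πr²dr, the probability is ∫|u|² dV over r > 1.5λ.
Normalization gives A² = 1/(3·π·λ^5).
Let t = r/λ; then A², 4π and the length scale all cancel, so P = ∫_{1.5}^{∞} t^4·e^(-2·t) dt ÷ ∫_{0}^{∞} t^4·e^(-2·t) dt.
With ∫ t^4·e^(-2·t) dt = -(t^4/2 + t^3 + 3·t^2/2 + 3·t/2 + 3/4)·e^(-2·t) + C, the region integral is 393·e^(-3)/32 and the full one is 3/4.
Taking the ratio yields P = 0.81526.

P ≈ 0.8153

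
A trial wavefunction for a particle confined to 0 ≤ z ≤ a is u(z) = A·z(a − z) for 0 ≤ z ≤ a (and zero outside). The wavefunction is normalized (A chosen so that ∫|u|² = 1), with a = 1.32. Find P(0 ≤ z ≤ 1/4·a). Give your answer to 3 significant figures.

P ≈ 0.104

The probability is P = ∫ |u|² dz over [0, 1/4·a].
Since A² = 1/(a^5/30), this is the region integral divided by the full normalization integral.
In terms of t = z/a (A² and the length scale cancel between numerator and denominator), P = [∫_{0}^{1/4} t^2·(1 - t)^2 dt] / [∫_{0}^{1} t^2·(1 - t)^2 dt].
Using ∫ t^2·(1 - t)^2 dt = t^3·(6·t^2 - 15·t + 10)/30, the numerator is ≈ 0.0034505 and the denominator is 1/30.
Evaluating gives P = 53/512.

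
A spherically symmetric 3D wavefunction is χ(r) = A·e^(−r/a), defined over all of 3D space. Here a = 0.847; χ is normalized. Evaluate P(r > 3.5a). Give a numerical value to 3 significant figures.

P = ∫ |χ|² 4πr² dr over r > 3.5a.
The full normalization integral is A²·[π·a^3] = 1, fixing A².
Let u = r/a; then A², 4π and the length scale all cancel, so P = ∫_{3.5}^{∞} u^2·e^(-2·u) du ÷ ∫_{0}^{∞} u^2·e^(-2·u) du.
With ∫ u^2·e^(-2·u) du = -(2·u^2 + 2·u + 1)·e^(-2·u)/4 + C, the region integral is 65·e^(-7)/8 and the full one is 1/4.
The region integral divided by the full integral gives P = 0.02964.

P ≈ 0.0296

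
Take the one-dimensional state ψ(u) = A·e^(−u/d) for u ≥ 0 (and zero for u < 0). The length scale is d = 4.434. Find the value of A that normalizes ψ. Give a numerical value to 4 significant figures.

A ≈ 0.6716

We need A² ∫|f|² du = 1, taking the integral from 0 to ∞.
∫|ψ|² du = A²·(d/2).
Plugging in d = 4.434 yields A = 0.67161.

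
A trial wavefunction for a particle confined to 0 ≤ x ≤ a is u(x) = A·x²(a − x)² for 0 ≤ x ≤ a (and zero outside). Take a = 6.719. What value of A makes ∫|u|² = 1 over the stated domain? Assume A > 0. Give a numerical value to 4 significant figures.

We need A² ∫|f|² dx = 1, taking the integral from 0 to a.
Expanding the polynomial and integrating term by term, ∫|u|² dx = A²·(a^9/630).
Setting this equal to 1 gives A² = 1/(a^9/630).
Substituting a = 6.719 gives A² = 0.000022573, so A = 0.0047512.

A ≈ 0.004751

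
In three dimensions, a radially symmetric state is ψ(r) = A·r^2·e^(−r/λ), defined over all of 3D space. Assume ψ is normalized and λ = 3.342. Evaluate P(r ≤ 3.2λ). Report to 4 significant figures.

P ≈ 0.4577

Integrate the radial probability density 4πr²|ψ|² over r ≤ 3.2λ.
A² is fixed by ∫₀^∞ 4πr²|ψ|² dr = 1, i.e. A² = (45·π·λ^7/2)^(−1).
In terms of u = r/λ (A², 4π and the length scale all cancel between numerator and denominator), P = [∫_{0}^{3.2} u^6·e^(-2·u) du] / [∫_{0}^{∞} u^6·e^(-2·u) du].
An antiderivative of u^6·e^(-2·u) is -(4·u^6 + 12·u^5 + 30·u^4 + 60·u^3 + 90·u^2 + 90·u + 45)·e^(-2·u)/8; evaluating from 0 to 3.2 gives ≈ 2.57440, while the full integral is 45/8.
The region integral divided by the full integral gives P = 0.45767.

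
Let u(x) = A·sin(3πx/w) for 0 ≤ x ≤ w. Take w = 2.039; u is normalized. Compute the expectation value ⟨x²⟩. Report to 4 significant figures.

⟨x²⟩ = ∫ x^2 |u|² dx over the full domain.
The ratio of the moment integral to the normalization integral gives ⟨x²⟩ = -w^2/(18·π^2) + w^2/3.
Putting w = 2.039 gives 1.3624.

⟨x^2⟩ ≈ 1.362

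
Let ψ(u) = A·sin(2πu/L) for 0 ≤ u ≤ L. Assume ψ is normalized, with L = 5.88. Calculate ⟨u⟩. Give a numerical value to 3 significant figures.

⟨u⟩ = ∫ u |ψ|² du over the full domain.
Evaluating both integrals, ⟨u⟩ = L/2.
Putting L = 5.88 gives 2.940.

⟨u⟩ ≈ 2.94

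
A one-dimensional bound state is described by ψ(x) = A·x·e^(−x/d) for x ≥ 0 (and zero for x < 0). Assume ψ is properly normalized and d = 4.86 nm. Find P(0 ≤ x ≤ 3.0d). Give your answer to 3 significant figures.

P = ∫_{0}^{3.0d} |ψ(x)|² dx.
Since A² = 1/(d^3/4), this is the region integral divided by the full normalization integral.
Let u = x/d; then A² and the length scale cancel, so P = ∫_{0}^{3.0} u^2·e^(-2·u) du ÷ ∫_{0}^{∞} u^2·e^(-2·u) du.
With ∫ u^2·e^(-2·u) du = -(2·u^2 + 2·u + 1)·e^(-2·u)/4 + C, the region integral is 1/4 - 25·e^(-6)/4 and the full one is 1/4.
The result is P = 0.9380.

P ≈ 0.938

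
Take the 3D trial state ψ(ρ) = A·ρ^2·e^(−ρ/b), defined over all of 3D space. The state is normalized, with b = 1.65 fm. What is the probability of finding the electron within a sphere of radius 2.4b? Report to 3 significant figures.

Integrate the radial probability density 4πρ²|ψ|² over ρ ≤ 2.4b.
The full normalization integral is A²·[45·π·b^7/2] = 1, fixing A².
In terms of u = ρ/b (A², 4π and the length scale all cancel between numerator and denominator), P = [∫_{0}^{2.4} u^6·e^(-2·u) du] / [∫_{0}^{∞} u^6·e^(-2·u) du].
Using ∫ u^6·e^(-2·u) du = -(4·u^6 + 12·u^5 + 30·u^4 + 60·u^3 + 90·u^2 + 90·u + 45)·e^(-2·u)/8, the numerator is ≈ 1.1767 and the denominator is 45/8.
The region integral divided by the full integral gives P = 0.2092.

P ≈ 0.209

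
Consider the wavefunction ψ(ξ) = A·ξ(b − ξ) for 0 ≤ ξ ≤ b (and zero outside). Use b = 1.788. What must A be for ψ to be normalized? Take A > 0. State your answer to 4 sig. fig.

We need A² ∫|f|² dξ = 1, taking the integral from 0 to b.
Carrying out the integral gives A² · b^5/30.
Hence A² = 1/[b^5/30].
Substituting b = 1.788 gives A² = 1.6417, so A = 1.2813.

A ≈ 1.281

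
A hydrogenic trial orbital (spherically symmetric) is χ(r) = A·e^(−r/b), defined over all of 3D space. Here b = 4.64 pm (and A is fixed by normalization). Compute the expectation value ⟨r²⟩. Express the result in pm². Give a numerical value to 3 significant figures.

⟨r^2⟩ ≈ 64.6 pm^2

⟨r²⟩ = ∫ r^2 |χ|² 4πr² dr over the full domain.
Evaluating both integrals, ⟨r²⟩ = 3·b^2.
Putting b = 4.64 gives 64.59.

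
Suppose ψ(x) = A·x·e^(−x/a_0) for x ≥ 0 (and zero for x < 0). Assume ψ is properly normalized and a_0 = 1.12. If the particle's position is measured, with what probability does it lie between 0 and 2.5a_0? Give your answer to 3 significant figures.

P ≈ 0.875

The probability is P = ∫ |ψ|² dx over [0, 2.5a_0].
The normalization integral ∫|ψ|²dx over the whole domain equals a_0^3/4·A², and A² cancels in the ratio.
Let u = x/a_0; then A² and the length scale cancel, so P = ∫_{0}^{2.5} u^2·e^(-2·u) du ÷ ∫_{0}^{∞} u^2·e^(-2·u) du.
An antiderivative of u^2·e^(-2·u) is -(2·u^2 + 2·u + 1)·e^(-2·u)/4; evaluating from 0 to 2.5 gives 1/4 - 37·e^(-5)/8, while the full integral is 1/4.
Taking the ratio, P = 0.8753.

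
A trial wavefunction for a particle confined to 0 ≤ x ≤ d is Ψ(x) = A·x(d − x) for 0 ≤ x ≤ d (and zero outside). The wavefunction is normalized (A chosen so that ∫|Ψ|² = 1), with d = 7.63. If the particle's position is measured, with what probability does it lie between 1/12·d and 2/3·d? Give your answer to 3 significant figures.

P ≈ 0.785

|Ψ|² is the probability density, so P = ∫_{1/12·d}^{2/3·d} |Ψ|² dx.
The normalization integral ∫|Ψ|²dx over the whole domain equals d^5/30·A², and A² cancels in the ratio.
Let u = x/d; then A² and the length scale cancel, so P = ∫_{1/12}^{2/3} u^2·(1 - u)^2 du ÷ ∫_{0}^{1} u^2·(1 - u)^2 du.
An antiderivative of u^2·(1 - u)^2 is u^3·(6·u^2 - 15·u + 10)/30; evaluating from 1/12 to 2/3 gives ≈ 0.026168, while the full integral is 1/30.
The result is P = 0.7850.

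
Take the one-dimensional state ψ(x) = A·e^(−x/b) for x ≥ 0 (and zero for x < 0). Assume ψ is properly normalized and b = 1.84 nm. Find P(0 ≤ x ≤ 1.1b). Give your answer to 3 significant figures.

|ψ|² is the probability density, so P = ∫_{0}^{1.1b} |ψ|² dx.
Since A² = 1/(b/2), this is the region integral divided by the full normalization integral.
Substituting u = x/b, A² and the length scale cancel in the ratio: P = ∫_{0}^{1.1} e^(-2·u) du / ∫_{0}^{∞} e^(-2·u) du.
With ∫ e^(-2·u) du = -e^(-2·u)/2 + C, the region integral is 1/2 - e^(-11/5)/2 and the full one is 1/2.
This works out to P = 0.8892.

P ≈ 0.889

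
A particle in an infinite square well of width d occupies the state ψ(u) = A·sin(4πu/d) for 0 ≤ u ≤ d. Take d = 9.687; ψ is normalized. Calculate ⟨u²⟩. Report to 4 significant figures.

⟨u^2⟩ ≈ 30.98

⟨u²⟩ = ∫ u^2 |ψ|² du over the full domain.
With ∫₀^d sin²(nπu/d) du = d/2, evaluating both integrals, ⟨u²⟩ = -d^2/(32·π^2) + d^2/3.
Putting d = 9.687 gives 30.982.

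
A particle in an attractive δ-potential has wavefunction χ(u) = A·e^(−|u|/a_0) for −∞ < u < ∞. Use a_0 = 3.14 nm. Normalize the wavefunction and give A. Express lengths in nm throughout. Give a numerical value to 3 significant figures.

We need A² ∫|f|² du = 1, taking the integral from −∞ to ∞.
With χ = A·e^(−|u|/a_0), the integral evaluates to A²·[a_0].
Hence A² = 1/[a_0].
Plugging in a_0 = 3.14 yields A = 0.5643.

A ≈ 0.564 nm^(-1/2)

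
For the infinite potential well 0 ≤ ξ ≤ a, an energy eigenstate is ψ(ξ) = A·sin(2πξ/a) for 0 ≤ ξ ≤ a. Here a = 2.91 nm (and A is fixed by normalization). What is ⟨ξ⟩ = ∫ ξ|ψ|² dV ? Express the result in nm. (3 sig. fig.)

The expectation value is the |ψ|²-weighted average of ξ: ∫ ξ|ψ|² dξ.
Evaluating both integrals, ⟨ξ⟩ = a/2.
With a = 2.91, ⟨ξ⟩ = 1.455.

⟨ξ⟩ ≈ 1.46 nm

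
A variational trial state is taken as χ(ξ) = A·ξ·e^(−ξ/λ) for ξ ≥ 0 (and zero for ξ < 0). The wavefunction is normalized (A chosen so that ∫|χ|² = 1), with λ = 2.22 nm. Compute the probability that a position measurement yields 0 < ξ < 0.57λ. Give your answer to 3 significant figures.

P = ∫_{0}^{0.57λ} |χ(ξ)|² dξ.
The normalization integral ∫|χ|²dξ over the whole domain equals λ^3/4·A², and A² cancels in the ratio.
In terms of u = ξ/λ (A² and the length scale cancel between numerator and denominator), P = [∫_{0}^{0.57} u^2·e^(-2·u) du] / [∫_{0}^{∞} u^2·e^(-2·u) du].
An antiderivative of u^2·e^(-2·u) is -(2·u^2 + 2·u + 1)·e^(-2·u)/4; evaluating from 0 to 0.57 gives ≈ 0.026942, while the full integral is 1/4.
Evaluating gives P = 0.1078.

P ≈ 0.108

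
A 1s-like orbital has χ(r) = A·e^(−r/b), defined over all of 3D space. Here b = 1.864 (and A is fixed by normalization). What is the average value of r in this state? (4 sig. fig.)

⟨r⟩ = ∫ r |χ|² 4πr² dr over the full domain.
Recall ∫₀^∞ r^m e^(−r/β) dr = m!·β^(m+1), the ratio of the moment integral to the normalization integral gives ⟨r⟩ = 3·b/2.
Putting b = 1.864 gives 2.7960.

⟨r⟩ ≈ 2.796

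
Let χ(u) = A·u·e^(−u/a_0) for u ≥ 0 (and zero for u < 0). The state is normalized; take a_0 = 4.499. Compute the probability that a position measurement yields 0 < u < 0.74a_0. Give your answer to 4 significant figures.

The probability is P = ∫ |χ|² du over [0, 0.74a_0].
With A² fixed by ∫|χ|² = 1, i.e. A² = (a_0^3/4)^(−1), substitute and integrate.
Substituting t = u/a_0, A² and the length scale cancel in the ratio: P = ∫_{0}^{0.74} t^2·e^(-2·t) dt / ∫_{0}^{∞} t^2·e^(-2·t) dt.
Using ∫ t^2·e^(-2·t) dt = -(2·t^2 + 2·t + 1)·e^(-2·t)/4, the numerator is 1/4 - 4469·e^(-37/25)/5000 and the denominator is 1/4.
This works out to P = 0.18615.

P ≈ 0.1861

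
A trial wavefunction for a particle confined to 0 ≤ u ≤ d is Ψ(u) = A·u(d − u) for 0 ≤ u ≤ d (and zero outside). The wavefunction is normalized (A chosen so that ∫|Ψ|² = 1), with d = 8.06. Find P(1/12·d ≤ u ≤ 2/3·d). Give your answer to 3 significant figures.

P ≈ 0.785

P = ∫_{1/12·d}^{2/3·d} |Ψ(u)|² du.
The normalization integral ∫|Ψ|²du over the whole domain equals d^5/30·A², and A² cancels in the ratio.
In terms of t = u/d (A² and the length scale cancel between numerator and denominator), P = [∫_{1/12}^{2/3} t^2·(1 - t)^2 dt] / [∫_{0}^{1} t^2·(1 - t)^2 dt].
Using ∫ t^2·(1 - t)^2 dt = t^3·(6·t^2 - 15·t + 10)/30, the numerator is ≈ 0.026168 and the denominator is 1/30.
Evaluating gives P = 0.7850.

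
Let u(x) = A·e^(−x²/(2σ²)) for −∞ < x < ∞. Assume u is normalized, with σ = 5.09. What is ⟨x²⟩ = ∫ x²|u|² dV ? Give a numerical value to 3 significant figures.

⟨x²⟩ = ∫ x^2 |u|² dx over the full domain.
Using the Gaussian integral ∫_{−∞}^{∞} e^(−αx²) dx = √(π/α), evaluating both integrals, ⟨x²⟩ = σ^2/2.
Putting σ = 5.09 gives 12.95.

⟨x^2⟩ ≈ 13.0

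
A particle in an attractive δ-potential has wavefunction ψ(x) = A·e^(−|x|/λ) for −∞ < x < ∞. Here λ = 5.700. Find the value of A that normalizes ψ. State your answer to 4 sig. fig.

A ≈ 0.4189

We need A² ∫|f|² dx = 1, taking the integral from −∞ to ∞.
Using ∫₀^∞ xⁿ e^(−αx) dx = n!/αⁿ⁺¹, with ψ = A·e^(−|x|/λ), the integral evaluates to A²·[λ].
Setting this equal to 1 gives A² = 1/(λ).
With λ = 5.700: A² = 0.17544 and A = 0.41885.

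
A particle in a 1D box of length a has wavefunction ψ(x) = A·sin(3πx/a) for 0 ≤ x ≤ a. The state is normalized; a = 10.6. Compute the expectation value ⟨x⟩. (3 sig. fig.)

By definition ⟨x⟩ = ∫ x |ψ(x)|² dx.
Since the A² factors cancel between numerator and denominator, ⟨x⟩ = a/2.
Putting a = 10.6 gives 5.300.

⟨x⟩ ≈ 5.30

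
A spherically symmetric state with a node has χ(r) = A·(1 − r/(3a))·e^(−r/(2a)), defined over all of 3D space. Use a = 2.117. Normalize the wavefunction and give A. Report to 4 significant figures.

We need A² ∫|f|² 4πr² dr = 1, taking the integral from 0 to ∞.
Using ∫₀^∞ rⁿ e^(−αr) dr = n!/αⁿ⁺¹, ∫|χ|² 4πr² dr = A²·(8·π·a^3/3).
With a = 2.117: A² = 0.012581 and A = 0.11217.

A ≈ 0.1122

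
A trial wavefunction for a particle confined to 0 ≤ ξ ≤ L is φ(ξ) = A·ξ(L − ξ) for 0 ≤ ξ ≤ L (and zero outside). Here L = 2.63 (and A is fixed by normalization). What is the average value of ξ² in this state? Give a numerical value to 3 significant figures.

⟨ξ^2⟩ ≈ 1.98

The expectation value is the |φ|²-weighted average of ξ^2: ∫ ξ^2|φ|² dξ.
The ratio of the moment integral to the normalization integral gives ⟨ξ²⟩ = 2·L^2/7.
Putting L = 2.63 gives 1.976.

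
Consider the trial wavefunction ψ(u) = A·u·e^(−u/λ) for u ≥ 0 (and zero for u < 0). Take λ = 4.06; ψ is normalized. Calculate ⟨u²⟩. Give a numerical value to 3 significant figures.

The expectation value is the |ψ|²-weighted average of u^2: ∫ u^2|ψ|² du.
Recall ∫₀^∞ u^m e^(−u/β) du = m!·β^(m+1), evaluating both integrals, ⟨u²⟩ = 3·λ^2.
Putting λ = 4.06 gives 49.45.

⟨u^2⟩ ≈ 49.5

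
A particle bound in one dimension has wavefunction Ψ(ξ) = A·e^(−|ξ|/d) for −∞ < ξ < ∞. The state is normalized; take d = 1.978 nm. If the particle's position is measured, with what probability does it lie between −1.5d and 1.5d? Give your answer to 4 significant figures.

P ≈ 0.9502

The probability is P = ∫ |Ψ|² dξ over [−1.5d, 1.5d].
The normalization integral ∫|Ψ|²dξ over the whole domain equals d·A², and A² cancels in the ratio.
By symmetry take twice the ξ ≥ 0 contribution in numerator and denominator; the 2's cancel. Substituting u = ξ/d, A² and the length scale cancel in the ratio: P = ∫_{0}^{1.5} e^(-2·u) du / ∫_{0}^{∞} e^(-2·u) du.
An antiderivative of e^(-2·u) is -e^(-2·u)/2; evaluating from 0 to 1.5 gives 1/2 - e^(-3)/2, while the full integral is 1/2.
The result is P = 0.95021.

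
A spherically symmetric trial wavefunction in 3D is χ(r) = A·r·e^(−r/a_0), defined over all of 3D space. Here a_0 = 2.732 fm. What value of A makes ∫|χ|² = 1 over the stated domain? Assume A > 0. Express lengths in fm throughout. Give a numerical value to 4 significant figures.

A ≈ 0.02640 fm^(-5/2)

Require ∫ |χ|² 4πr² dr = 1 over the whole domain.
(Spherical symmetry: dV = 4πr² dr.)
∫|χ|² 4πr² dr = A²·(3·π·a_0^5).
Hence A² = 1/[3·π·a_0^5].
Substituting a_0 = 2.732 gives A² = 0.00069715, so A = 0.026404.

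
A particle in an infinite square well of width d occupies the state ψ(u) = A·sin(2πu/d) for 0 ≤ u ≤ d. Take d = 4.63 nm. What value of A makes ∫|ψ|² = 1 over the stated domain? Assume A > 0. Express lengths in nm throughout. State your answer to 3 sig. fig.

A ≈ 0.657 nm^(-1/2)

Require ∫ |ψ|² du = 1 over the whole domain.
Using sin²θ = (1 − cos 2θ)/2, carrying out the integral gives A² · d/2.
So A² = (d/2)^(−1).
Substituting d = 4.63 gives A² = 0.4320, so A = 0.6572.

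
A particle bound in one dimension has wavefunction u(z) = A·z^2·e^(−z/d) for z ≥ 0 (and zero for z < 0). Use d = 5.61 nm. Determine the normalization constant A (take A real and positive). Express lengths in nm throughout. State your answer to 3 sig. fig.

A ≈ 0.0155 nm^(-5/2)

Normalization requires ∫|u|² dz = 1, integrated from 0 to ∞.
With u = A·z^2·e^(−z/d), the integral evaluates to A²·[3·d^5/4].
Hence A² = 1/[3·d^5/4].
With d = 5.61: A² = 0.0002400 and A = 0.01549.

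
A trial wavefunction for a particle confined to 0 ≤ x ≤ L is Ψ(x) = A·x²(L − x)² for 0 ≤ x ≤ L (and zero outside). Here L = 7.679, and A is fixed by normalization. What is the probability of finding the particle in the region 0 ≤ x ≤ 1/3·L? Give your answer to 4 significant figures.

P ≈ 0.1448

P = ∫_{0}^{1/3·L} |Ψ(x)|² dx.
The normalization integral ∫|Ψ|²dx over the whole domain equals L^9/630·A², and A² cancels in the ratio.
Let u = x/L; then A² and the length scale cancel, so P = ∫_{0}^{1/3} u^4·(1 - u)^4 du ÷ ∫_{0}^{1} u^4·(1 - u)^4 du.
With ∫ u^4·(1 - u)^4 du = u^5·(70·u^4 - 315·u^3 + 540·u^2 - 420·u + 126)/630 + C, the region integral is ≈ 0.000229914 and the full one is 1/630.
Evaluating gives P = 0.14485.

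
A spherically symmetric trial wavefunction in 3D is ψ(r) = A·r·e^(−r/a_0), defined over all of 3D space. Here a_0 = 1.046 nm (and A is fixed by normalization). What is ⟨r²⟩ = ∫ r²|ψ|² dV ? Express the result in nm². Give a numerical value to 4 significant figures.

By definition ⟨r²⟩ = ∫ r^2 |ψ(r)|² 4πr² dr.
Evaluating both integrals, ⟨r²⟩ = 15·a_0^2/2.
Putting a_0 = 1.046 gives 8.2059.

⟨r^2⟩ ≈ 8.206 nm^2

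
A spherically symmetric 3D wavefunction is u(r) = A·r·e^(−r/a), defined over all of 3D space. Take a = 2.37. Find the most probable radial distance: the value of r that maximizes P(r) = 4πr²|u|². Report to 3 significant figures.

The maximum of P(r) = 4πr²|u|² occurs where its derivative vanishes.
This gives r = 2·a.
With a = 2.37, the most probable radial distance is 4.740.

r ≈ 4.74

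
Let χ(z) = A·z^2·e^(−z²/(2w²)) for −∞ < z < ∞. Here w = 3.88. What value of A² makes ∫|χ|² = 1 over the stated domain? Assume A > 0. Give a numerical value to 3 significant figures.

A^2 ≈ 0.000855

The normalization condition is ∫|χ|² dz = 1 from −∞ to ∞.
Differentiating ∫e^(−αz²) dz = √(π/α) under α to get the higher moments, the integral (without the A² prefactor) comes out to 3·√(π)·w^5/4.
Hence A² = 1/[3·√(π)·w^5/4].
Plugging in w = 3.88 yields A = 0.02925.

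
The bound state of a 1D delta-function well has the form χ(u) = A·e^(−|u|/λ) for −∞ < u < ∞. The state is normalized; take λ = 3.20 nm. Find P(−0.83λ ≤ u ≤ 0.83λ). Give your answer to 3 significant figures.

P ≈ 0.810

P = ∫_{−0.83λ}^{0.83λ} |χ(u)|² du.
Since A² = 1/(λ), this is the region integral divided by the full normalization integral.
Both integrals are even about u = 0, so only the u ≥ 0 halves are needed (the factors of 2 cancel). In terms of t = u/λ (A² and the length scale cancel between numerator and denominator), P = [∫_{0}^{0.83} e^(-2·t) dt] / [∫_{0}^{∞} e^(-2·t) dt].
With ∫ e^(-2·t) dt = -e^(-2·t)/2 + C, the region integral is 1/2 - e^(-83/50)/2 and the full one is 1/2.
Evaluating gives P = 0.8099.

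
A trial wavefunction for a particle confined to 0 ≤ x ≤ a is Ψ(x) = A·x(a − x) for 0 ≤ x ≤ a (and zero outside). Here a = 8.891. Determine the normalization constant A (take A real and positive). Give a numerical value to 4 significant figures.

Normalization requires ∫|Ψ|² dx = 1, integrated from 0 to a.
Expanding the polynomial and integrating term by term, the integral (without the A² prefactor) comes out to a^5/30.
So A² = (a^5/30)^(−1).
Plugging in a = 8.891 yields A = 0.023237.

A ≈ 0.02324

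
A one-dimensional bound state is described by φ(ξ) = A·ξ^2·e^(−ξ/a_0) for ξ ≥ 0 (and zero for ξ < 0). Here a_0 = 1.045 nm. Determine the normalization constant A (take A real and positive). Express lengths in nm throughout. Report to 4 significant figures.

A ≈ 1.034 nm^(-5/2)

We need A² ∫|f|² dξ = 1, taking the integral from 0 to ∞.
Recall ∫₀^∞ ξ^m e^(−ξ/β) dξ = m!·β^(m+1), ∫|φ|² dξ = A²·(3·a_0^5/4).
With a_0 = 1.045: A² = 1.0699 and A = 1.0344.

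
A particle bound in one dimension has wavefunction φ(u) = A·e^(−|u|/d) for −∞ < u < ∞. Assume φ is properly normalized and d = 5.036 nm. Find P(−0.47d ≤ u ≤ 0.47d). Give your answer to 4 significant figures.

P = ∫_{−0.47d}^{0.47d} |φ(u)|² du.
With A² fixed by ∫|φ|² = 1, i.e. A² = (d)^(−1), substitute and integrate.
By symmetry take twice the u ≥ 0 contribution in numerator and denominator; the 2's cancel. In terms of t = u/d (A² and the length scale cancel between numerator and denominator), P = [∫_{0}^{0.47} e^(-2·t) dt] / [∫_{0}^{∞} e^(-2·t) dt].
An antiderivative of e^(-2·t) is -e^(-2·t)/2; evaluating from 0 to 0.47 gives 1/2 - e^(-47/50)/2, while the full integral is 1/2.
This works out to P = 0.60937.

P ≈ 0.6094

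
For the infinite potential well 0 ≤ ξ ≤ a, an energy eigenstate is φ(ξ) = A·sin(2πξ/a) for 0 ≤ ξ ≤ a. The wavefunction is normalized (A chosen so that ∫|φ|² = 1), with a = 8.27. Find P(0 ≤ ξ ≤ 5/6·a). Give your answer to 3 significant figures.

P ≈ 0.902

P = ∫_{0}^{5/6·a} |φ(ξ)|² dξ.
The normalization integral ∫|φ|²dξ over the whole domain equals a/2·A², and A² cancels in the ratio.
Substituting u = ξ/a, A² and the length scale cancel in the ratio: P = ∫_{0}^{5/6} sin(2·π·u)^2 du / ∫_{0}^{1} sin(2·π·u)^2 du.
With ∫ sin(2·π·u)^2 du = u/2 - sin(4·π·u)/(8·π) + C, the region integral is √(3)/(16·π) + 5/12 and the full one is 1/2.
The result is P = √(3)/(8·π) + 5/6.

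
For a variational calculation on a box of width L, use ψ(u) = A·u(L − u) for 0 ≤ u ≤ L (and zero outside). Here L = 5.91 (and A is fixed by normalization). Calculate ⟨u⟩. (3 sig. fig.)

The expectation value is the |ψ|²-weighted average of u: ∫ u|ψ|² du.
Since the A² factors cancel between numerator and denominator, ⟨u⟩ = L/2.
Putting L = 5.91 gives 2.955.

⟨u⟩ ≈ 2.96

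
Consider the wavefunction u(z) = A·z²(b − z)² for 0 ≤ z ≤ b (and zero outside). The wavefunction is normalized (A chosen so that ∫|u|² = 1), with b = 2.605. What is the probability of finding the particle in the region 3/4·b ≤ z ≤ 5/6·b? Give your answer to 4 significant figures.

P ≈ 0.03998

The probability is P = ∫ |u|² dz over [3/4·b, 5/6·b].
Since A² = 1/(b^9/630), this is the region integral divided by the full normalization integral.
Substituting t = z/b, A² and the length scale cancel in the ratio: P = ∫_{3/4}^{5/6} t^4·(1 - t)^4 dt / ∫_{0}^{1} t^4·(1 - t)^4 dt.
Using ∫ t^4·(1 - t)^4 dt = t^5·(70·t^4 - 315·t^3 + 540·t^2 - 420·t + 126)/630, the numerator is ≈ 0.0000634559 and the denominator is 1/630.
This works out to P = 0.039977.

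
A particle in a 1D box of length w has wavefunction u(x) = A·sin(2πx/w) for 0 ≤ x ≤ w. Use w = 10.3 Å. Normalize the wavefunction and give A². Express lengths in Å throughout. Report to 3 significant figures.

A^2 ≈ 0.194 Å^(-1)

We need A² ∫|f|² dx = 1, taking the integral from 0 to w.
The integral (without the A² prefactor) comes out to w/2.
Substituting w = 10.3 gives A² = 0.1942, so A = 0.4407.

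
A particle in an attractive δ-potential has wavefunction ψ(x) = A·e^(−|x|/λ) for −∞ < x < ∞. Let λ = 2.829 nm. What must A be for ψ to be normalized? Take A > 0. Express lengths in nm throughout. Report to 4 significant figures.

A ≈ 0.5945 nm^(-1/2)

We need A² ∫|f|² dx = 1, taking the integral from −∞ to ∞.
∫|ψ|² dx = A²·(λ).
So A² = (λ)^(−1).
Substituting λ = 2.829 gives A² = 0.35348, so A = 0.59454.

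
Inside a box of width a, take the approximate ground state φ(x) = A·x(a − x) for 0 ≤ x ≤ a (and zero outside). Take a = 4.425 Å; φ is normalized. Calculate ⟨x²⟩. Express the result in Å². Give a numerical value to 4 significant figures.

⟨x^2⟩ ≈ 5.594 Å^2

By definition ⟨x²⟩ = ∫ x^2 |φ(x)|² dx.
Expanding the polynomial and integrating term by term, evaluating both integrals, ⟨x²⟩ = 2·a^2/7.
Putting a = 4.425 gives 5.5945.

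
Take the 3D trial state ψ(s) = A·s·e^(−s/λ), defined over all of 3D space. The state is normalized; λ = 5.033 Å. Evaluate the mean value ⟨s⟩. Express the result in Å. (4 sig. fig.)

The expectation value is the |ψ|²-weighted average of s: ∫ s|ψ|² 4πs² ds.
Using ∫₀^∞ sⁿ e^(−αs) ds = n!/αⁿ⁺¹, since the A² factors cancel between numerator and denominator, ⟨s⟩ = 5·λ/2.
With λ = 5.033, ⟨s⟩ = 12.583.

⟨s⟩ ≈ 12.58 Å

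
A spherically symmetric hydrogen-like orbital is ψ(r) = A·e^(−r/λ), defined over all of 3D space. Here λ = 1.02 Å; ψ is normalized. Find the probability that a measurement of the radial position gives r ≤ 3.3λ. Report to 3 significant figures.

P = ∫ |ψ|² 4πr² dr over r ≤ 3.3λ.
The full normalization integral is A²·[π·λ^3] = 1, fixing A².
Let u = r/λ; then A², 4π and the length scale all cancel, so P = ∫_{0}^{3.3} u^2·e^(-2·u) du ÷ ∫_{0}^{∞} u^2·e^(-2·u) du.
With ∫ u^2·e^(-2·u) du = -(2·u^2 + 2·u + 1)·e^(-2·u)/4 + C, the region integral is 1/4 - 1469·e^(-33/5)/200 and the full one is 1/4.
This evaluates to P = 0.9600.

P ≈ 0.960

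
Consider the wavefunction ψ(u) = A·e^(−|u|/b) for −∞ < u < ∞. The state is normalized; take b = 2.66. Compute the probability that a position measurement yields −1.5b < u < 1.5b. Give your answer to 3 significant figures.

P ≈ 0.950

P = ∫_{−1.5b}^{1.5b} |ψ(u)|² du.
The normalization integral ∫|ψ|²du over the whole domain equals b·A², and A² cancels in the ratio.
By symmetry take twice the u ≥ 0 contribution in numerator and denominator; the 2's cancel. Let t = u/b; then A² and the length scale cancel, so P = ∫_{0}^{1.5} e^(-2·t) dt ÷ ∫_{0}^{∞} e^(-2·t) dt.
With ∫ e^(-2·t) dt = -e^(-2·t)/2 + C, the region integral is 1/2 - e^(-3)/2 and the full one is 1/2.
Taking the ratio, P = 0.9502.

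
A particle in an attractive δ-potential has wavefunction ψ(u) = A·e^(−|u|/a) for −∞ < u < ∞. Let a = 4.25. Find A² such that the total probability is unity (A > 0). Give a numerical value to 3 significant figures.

Normalization requires ∫|ψ|² du = 1, integrated from −∞ to ∞.
The integral (without the A² prefactor) comes out to a.
Hence A² = 1/[a].
With a = 4.25: A² = 0.2353 and A = 0.4851.

A^2 ≈ 0.235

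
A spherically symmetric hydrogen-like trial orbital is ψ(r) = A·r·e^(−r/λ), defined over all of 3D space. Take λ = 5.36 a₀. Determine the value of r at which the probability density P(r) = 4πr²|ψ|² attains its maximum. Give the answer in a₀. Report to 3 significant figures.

r ≈ 10.7 a₀

Differentiate P(r) = 4πr²|ψ|² with respect to r and set to zero.
This gives r = 2·λ.
With λ = 5.36, the most probable radial distance is 10.72 a₀.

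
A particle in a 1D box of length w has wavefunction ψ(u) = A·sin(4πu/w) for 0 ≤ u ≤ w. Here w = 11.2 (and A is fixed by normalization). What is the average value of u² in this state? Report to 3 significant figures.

⟨u^2⟩ ≈ 41.4

⟨u²⟩ = ∫ u^2 |ψ|² du over the full domain.
Since the A² factors cancel between numerator and denominator, ⟨u²⟩ = -w^2/(32·π^2) + w^2/3.
With w = 11.2, ⟨u^2⟩ = 41.42.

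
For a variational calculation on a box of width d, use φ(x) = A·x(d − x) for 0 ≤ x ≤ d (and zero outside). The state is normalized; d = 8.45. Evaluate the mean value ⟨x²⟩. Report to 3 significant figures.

⟨x^2⟩ ≈ 20.4

The expectation value is the |φ|²-weighted average of x^2: ∫ x^2|φ|² dx.
The ratio of the moment integral to the normalization integral gives ⟨x²⟩ = 2·d^2/7.
Putting d = 8.45 gives 20.40.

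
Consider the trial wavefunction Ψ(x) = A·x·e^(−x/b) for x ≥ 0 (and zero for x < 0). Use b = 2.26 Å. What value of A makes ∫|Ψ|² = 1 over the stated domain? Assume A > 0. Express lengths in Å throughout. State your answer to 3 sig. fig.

A ≈ 0.589 Å^(-3/2)

The normalization condition is ∫|Ψ|² dx = 1 from 0 to ∞.
With Ψ = A·x·e^(−x/b), the integral evaluates to A²·[b^3/4].
Setting this equal to 1 gives A² = 1/(b^3/4).
Substituting b = 2.26 gives A² = 0.3465, so A = 0.5887.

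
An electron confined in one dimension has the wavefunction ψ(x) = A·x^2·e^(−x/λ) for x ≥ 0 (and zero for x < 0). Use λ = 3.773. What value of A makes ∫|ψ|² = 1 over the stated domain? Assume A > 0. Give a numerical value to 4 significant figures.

Require ∫ |ψ|² dx = 1 over the whole domain.
∫|ψ|² dx = A²·(3·λ^5/4).
Hence A² = 1/[3·λ^5/4].
Substituting λ = 3.773 gives A² = 0.0017438, so A = 0.041759.

A ≈ 0.04176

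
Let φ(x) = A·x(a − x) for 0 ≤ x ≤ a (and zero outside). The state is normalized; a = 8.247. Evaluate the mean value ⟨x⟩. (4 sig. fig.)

⟨x⟩ ≈ 4.124

The expectation value is the |φ|²-weighted average of x: ∫ x|φ|² dx.
Expanding the polynomial and integrating term by term, the ratio of the moment integral to the normalization integral gives ⟨x⟩ = a/2.
Putting a = 8.247 gives 4.1235.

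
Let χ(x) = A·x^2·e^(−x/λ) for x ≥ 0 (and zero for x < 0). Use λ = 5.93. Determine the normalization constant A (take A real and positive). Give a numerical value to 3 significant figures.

We need A² ∫|f|² dx = 1, taking the integral from 0 to ∞.
Carrying out the integral gives A² · 3·λ^5/4.
Hence A² = 1/[3·λ^5/4].
With λ = 5.93: A² = 0.0001818 and A = 0.01348.

A ≈ 0.0135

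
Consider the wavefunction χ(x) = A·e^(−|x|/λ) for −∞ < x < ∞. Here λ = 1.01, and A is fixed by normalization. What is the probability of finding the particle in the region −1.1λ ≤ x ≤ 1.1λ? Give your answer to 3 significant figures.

|χ|² is the probability density, so P = ∫_{−1.1λ}^{1.1λ} |χ|² dx.
Since A² = 1/(λ), this is the region integral divided by the full normalization integral.
Both integrals are even about x = 0, so only the x ≥ 0 halves are needed (the factors of 2 cancel). In terms of u = x/λ (A² and the length scale cancel between numerator and denominator), P = [∫_{0}^{1.1} e^(-2·u) du] / [∫_{0}^{∞} e^(-2·u) du].
An antiderivative of e^(-2·u) is -e^(-2·u)/2; evaluating from 0 to 1.1 gives 1/2 - e^(-11/5)/2, while the full integral is 1/2.
Evaluating gives P = 0.8892.

P ≈ 0.889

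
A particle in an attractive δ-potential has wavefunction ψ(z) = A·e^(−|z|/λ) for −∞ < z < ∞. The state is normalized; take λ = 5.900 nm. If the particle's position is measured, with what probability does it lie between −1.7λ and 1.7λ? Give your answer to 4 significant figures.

P ≈ 0.9666

P = ∫_{−1.7λ}^{1.7λ} |ψ(z)|² dz.
The normalization integral ∫|ψ|²dz over the whole domain equals λ·A², and A² cancels in the ratio.
Both integrals are even about z = 0, so only the z ≥ 0 halves are needed (the factors of 2 cancel). In terms of u = z/λ (A² and the length scale cancel between numerator and denominator), P = [∫_{0}^{1.7} e^(-2·u) du] / [∫_{0}^{∞} e^(-2·u) du].
With ∫ e^(-2·u) du = -e^(-2·u)/2 + C, the region integral is 1/2 - e^(-17/5)/2 and the full one is 1/2.
This works out to P = 0.96663.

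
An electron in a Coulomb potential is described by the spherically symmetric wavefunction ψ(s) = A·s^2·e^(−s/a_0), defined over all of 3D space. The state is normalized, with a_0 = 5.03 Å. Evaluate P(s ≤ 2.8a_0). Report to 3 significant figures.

P ≈ 0.330

P = ∫ |ψ|² 4πs² ds over s ≤ 2.8a_0.
Normalization gives A² = 1/(45·π·a_0^7/2).
Let u = s/a_0; then A², 4π and the length scale all cancel, so P = ∫_{0}^{2.8} u^6·e^(-2·u) du ÷ ∫_{0}^{∞} u^6·e^(-2·u) du.
Using ∫ u^6·e^(-2·u) du = -(4·u^6 + 12·u^5 + 30·u^4 + 60·u^3 + 90·u^2 + 90·u + 45)·e^(-2·u)/8, the numerator is ≈ 1.8548 and the denominator is 45/8.
This evaluates to P = 0.3297.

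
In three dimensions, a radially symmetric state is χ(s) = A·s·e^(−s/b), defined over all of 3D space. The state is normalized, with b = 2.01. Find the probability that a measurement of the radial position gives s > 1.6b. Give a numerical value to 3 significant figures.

With dV = 4πs²ds, the probability is ∫|χ|² dV over s > 1.6b.
The full normalization integral is A²·[3·π·b^5] = 1, fixing A².
Let u = s/b; then A², 4π and the length scale all cancel, so P = ∫_{1.6}^{∞} u^4·e^(-2·u) du ÷ ∫_{0}^{∞} u^4·e^(-2·u) du.
An antiderivative of u^4·e^(-2·u) is -(u^4/2 + u^3 + 3·u^2/2 + 3·u/2 + 3/4)·e^(-2·u); evaluating from 1.6 to ∞ gives ≈ 0.58546, while the full integral is 3/4.
Taking the ratio yields P = 0.7806.

P ≈ 0.781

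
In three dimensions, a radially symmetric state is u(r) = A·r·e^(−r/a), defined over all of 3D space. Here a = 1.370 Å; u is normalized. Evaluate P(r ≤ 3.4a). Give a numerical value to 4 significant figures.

P ≈ 0.8080

With dV = 4πr²dr, the probability is ∫|u|² dV over r ≤ 3.4a.
A² is fixed by ∫₀^∞ 4πr²|u|² dr = 1, i.e. A² = (3·π·a^5)^(−1).
Substituting t = r/a, A², 4π and the length scale all cancel in the ratio: P = ∫_{0}^{3.4} t^4·e^(-2·t) dt / ∫_{0}^{∞} t^4·e^(-2·t) dt.
Using ∫ t^4·e^(-2·t) dt = -(t^4/2 + t^3 + 3·t^2/2 + 3·t/2 + 3/4)·e^(-2·t), the numerator is ≈ 0.605977 and the denominator is 3/4.
This evaluates to P = 0.80797.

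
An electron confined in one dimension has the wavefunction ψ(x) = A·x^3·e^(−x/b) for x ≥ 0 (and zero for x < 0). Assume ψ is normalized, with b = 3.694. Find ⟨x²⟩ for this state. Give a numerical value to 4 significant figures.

By definition ⟨x²⟩ = ∫ x^2 |ψ(x)|² dx.
Since the A² factors cancel between numerator and denominator, ⟨x²⟩ = 14·b^2.
Putting b = 3.694 gives 191.04.

⟨x^2⟩ ≈ 191.0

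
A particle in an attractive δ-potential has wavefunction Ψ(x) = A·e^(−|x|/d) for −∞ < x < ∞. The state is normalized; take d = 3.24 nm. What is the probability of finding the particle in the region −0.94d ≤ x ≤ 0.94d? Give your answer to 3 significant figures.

P = ∫_{−0.94d}^{0.94d} |Ψ(x)|² dx.
With A² fixed by ∫|Ψ|² = 1, i.e. A² = (d)^(−1), substitute and integrate.
Both integrals are even about x = 0, so only the x ≥ 0 halves are needed (the factors of 2 cancel). Substituting u = x/d, A² and the length scale cancel in the ratio: P = ∫_{0}^{0.94} e^(-2·u) du / ∫_{0}^{∞} e^(-2·u) du.
An antiderivative of e^(-2·u) is -e^(-2·u)/2; evaluating from 0 to 0.94 gives 1/2 - e^(-47/25)/2, while the full integral is 1/2.
Evaluating gives P = 0.8474.

P ≈ 0.847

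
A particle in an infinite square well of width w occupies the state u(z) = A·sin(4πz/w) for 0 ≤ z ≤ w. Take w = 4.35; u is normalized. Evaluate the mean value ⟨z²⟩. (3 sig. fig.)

By definition ⟨z²⟩ = ∫ z^2 |u(z)|² dz.
The ratio of the moment integral to the normalization integral gives ⟨z²⟩ = -w^2/(32·π^2) + w^2/3.
Putting w = 4.35 gives 6.248.

⟨z^2⟩ ≈ 6.25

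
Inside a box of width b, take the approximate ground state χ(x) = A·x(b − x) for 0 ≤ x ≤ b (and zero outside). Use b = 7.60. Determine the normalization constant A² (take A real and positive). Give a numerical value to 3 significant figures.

Require ∫ |χ|² dx = 1 over the whole domain.
Expanding the polynomial and integrating term by term, carrying out the integral gives A² · b^5/30.
Setting this equal to 1 gives A² = 1/(b^5/30).
Plugging in b = 7.60 yields A = 0.03440.

A^2 ≈ 0.00118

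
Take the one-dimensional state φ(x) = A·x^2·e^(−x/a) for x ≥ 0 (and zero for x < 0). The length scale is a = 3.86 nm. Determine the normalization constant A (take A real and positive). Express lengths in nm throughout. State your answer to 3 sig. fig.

A ≈ 0.0394 nm^(-5/2)

Require ∫ |φ|² dx = 1 over the whole domain.
Recall ∫₀^∞ x^m e^(−x/β) dx = m!·β^(m+1), the integral (without the A² prefactor) comes out to 3·a^5/4.
Setting this equal to 1 gives A² = 1/(3·a^5/4).
Plugging in a = 3.86 yields A = 0.03945.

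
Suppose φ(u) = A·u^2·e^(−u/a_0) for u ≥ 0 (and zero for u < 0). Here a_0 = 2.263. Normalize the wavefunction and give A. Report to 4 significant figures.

A ≈ 0.1499

Normalization requires ∫|φ|² du = 1, integrated from 0 to ∞.
Recall ∫₀^∞ u^m e^(−u/β) du = m!·β^(m+1), carrying out the integral gives A² · 3·a_0^5/4.
Substituting a_0 = 2.263 gives A² = 0.022465, so A = 0.14988.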